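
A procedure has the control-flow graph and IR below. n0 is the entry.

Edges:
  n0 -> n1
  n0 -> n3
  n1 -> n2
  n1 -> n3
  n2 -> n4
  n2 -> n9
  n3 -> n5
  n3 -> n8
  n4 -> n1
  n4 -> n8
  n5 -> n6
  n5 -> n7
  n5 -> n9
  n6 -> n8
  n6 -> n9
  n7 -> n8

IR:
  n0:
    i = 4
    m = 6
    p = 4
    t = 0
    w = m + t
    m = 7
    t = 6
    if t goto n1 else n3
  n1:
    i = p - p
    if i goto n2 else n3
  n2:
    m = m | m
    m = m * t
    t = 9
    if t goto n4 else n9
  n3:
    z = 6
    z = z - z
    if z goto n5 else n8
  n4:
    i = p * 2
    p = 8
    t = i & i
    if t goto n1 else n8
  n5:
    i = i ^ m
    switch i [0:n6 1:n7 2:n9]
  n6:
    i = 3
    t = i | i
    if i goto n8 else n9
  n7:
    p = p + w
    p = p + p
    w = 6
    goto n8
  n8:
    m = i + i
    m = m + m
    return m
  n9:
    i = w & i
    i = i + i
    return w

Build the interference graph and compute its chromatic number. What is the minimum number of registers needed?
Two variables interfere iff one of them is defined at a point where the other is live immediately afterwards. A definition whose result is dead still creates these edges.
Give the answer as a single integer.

Answer: 5

Analysis:
Block summaries:
  n0: def={i,m,p,t,w} ue=∅
  n1: def={i} ue={p}
  n2: def={m,t} ue={m,t}
  n3: def={z} ue=∅
  n4: def={i,p,t} ue={p}
  n5: def={i} ue={i,m}
  n6: def={i,t} ue=∅
  n7: def={p,w} ue={p,w}
  n8: def={m} ue={i}
  n9: def={i} ue={i,w}

Backward fixpoint:
  n0 li=∅ lo={i,m,p,t,w}
  n1 li={m,p,t,w} lo={i,m,p,t,w}
  n2 li={i,m,p,t,w} lo={i,m,p,w}
  n3 li={i,m,p,w} lo={i,m,p,w}
  n4 li={m,p,w} lo={i,m,p,t,w}
  n5 li={i,m,p,w} lo={i,p,w}
  n6 li={w} lo={i,w}
  n7 li={i,p,w} lo={i}
  n8 li={i} lo=∅
  n9 li={i,w} lo=∅

Conflict graph:
  i — {m,p,t,w,z}
  m — {i,p,t,w,z}
  p — {i,m,t,w,z}
  t — {i,m,p,w}
  w — {i,m,p,t,z}
  z — {i,m,p,w}

Colouring:
  {i,m,p,t,w} pairwise interfere (5-clique) ⇒ χ ≥ 5
  assign i→r0 m→r1 p→r2 t→r4 w→r3 z→r4 — no edge inside a register ⇒ χ ≤ 5
  χ = 5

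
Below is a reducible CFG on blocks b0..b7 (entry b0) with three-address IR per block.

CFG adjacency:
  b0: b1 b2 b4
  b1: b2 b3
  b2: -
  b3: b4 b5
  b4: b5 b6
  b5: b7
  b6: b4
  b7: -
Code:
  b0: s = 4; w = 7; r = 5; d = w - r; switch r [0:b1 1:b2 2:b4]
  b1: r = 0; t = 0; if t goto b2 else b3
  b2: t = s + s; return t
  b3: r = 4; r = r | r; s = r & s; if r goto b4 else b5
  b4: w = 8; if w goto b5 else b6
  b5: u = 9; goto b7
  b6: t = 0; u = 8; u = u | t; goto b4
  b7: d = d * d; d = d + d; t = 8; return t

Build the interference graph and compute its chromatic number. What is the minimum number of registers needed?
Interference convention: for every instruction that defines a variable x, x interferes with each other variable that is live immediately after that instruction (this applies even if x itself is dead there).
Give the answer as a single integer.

Per-block:
  b0: def={d,r,s,w} ue=∅
  b1: def={r,t} ue=∅
  b2: def={t} ue={s}
  b3: def={r,s} ue={s}
  b4: def={w} ue=∅
  b5: def={u} ue=∅
  b6: def={t,u} ue=∅
  b7: def={d,t} ue={d}

Liveness:
  b0 li=∅ lo={d,s}
  b1 li={d,s} lo={d,s}
  b2 li={s} lo=∅
  b3 li={d,s} lo={d}
  b4 li={d} lo={d}
  b5 li={d} lo={d}
  b6 li={d} lo={d}
  b7 li={d} lo=∅

Interfere edges:
  d↔{r,s,t,u,w}
  r↔{d,s,w}
  s↔{d,r,t,w}
  t↔{d,s,u}
  u↔{d,t}
  w↔{d,r,s}

Registers:
  clique {d,r,s,w} ⇒ need ≥ 4
  assign d→c0 r→c2 s→c1 t→c2 u→c1 w→c3 — no edge inside a register ⇒ χ ≤ 4
  χ = 4

Answer: 4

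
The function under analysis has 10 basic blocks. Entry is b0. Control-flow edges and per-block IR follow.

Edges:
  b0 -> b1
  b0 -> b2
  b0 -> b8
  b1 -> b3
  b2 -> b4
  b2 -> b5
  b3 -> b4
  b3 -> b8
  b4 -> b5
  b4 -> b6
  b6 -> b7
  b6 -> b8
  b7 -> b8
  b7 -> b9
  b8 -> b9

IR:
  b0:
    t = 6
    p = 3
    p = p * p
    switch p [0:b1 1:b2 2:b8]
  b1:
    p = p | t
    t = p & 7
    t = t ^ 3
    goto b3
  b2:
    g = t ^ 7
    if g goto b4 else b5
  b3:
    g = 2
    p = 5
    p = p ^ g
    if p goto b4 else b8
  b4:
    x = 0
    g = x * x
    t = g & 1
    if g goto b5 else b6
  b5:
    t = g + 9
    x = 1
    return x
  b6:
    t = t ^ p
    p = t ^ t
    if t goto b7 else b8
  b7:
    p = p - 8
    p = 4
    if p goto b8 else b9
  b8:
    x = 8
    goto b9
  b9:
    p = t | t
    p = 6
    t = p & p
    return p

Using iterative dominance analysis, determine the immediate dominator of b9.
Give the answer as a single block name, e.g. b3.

idom tree: b1←b0 b2←b0 b3←b1 b4←b0 b5←b0 b6←b4 b7←b6 b8←b0 b9←b0
Dom at joins:
  b4: preds {b2,b3}: {b0,b2} ∩ {b0,b1,b3} = {b0}; idom=b0
  b5: preds {b2,b4}: {b0,b2} ∩ {b0,b4} = {b0}; idom=b0
  b8: preds {b0,b3,b6,b7}: {b0} ∩ {b0,b1,b3} ∩ {b0,b4,b6} ∩ {b0,b4,b6,b7} = {b0}; idom=b0
  b9: preds {b7,b8}: {b0,b4,b6,b7} ∩ {b0,b8} = {b0}; idom=b0

idom(b9) = b0

Answer: b0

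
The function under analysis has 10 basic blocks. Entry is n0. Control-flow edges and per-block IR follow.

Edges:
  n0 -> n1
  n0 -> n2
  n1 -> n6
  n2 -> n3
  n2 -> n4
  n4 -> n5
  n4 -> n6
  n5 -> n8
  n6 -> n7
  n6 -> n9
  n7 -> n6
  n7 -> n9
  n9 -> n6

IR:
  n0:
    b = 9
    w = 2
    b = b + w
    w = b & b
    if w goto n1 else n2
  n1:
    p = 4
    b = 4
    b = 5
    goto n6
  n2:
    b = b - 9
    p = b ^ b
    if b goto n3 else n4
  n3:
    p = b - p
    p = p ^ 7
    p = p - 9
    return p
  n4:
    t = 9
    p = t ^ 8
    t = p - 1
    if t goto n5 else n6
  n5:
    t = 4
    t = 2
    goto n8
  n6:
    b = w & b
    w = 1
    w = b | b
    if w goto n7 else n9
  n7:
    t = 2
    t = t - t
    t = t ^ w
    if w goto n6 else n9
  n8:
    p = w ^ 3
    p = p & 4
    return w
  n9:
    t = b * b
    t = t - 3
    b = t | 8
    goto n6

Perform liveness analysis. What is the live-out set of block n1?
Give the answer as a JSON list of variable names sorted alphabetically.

Per-block:
  n0: {b,w} / ∅
  n1: {b,p} / ∅
  n2: {b,p} / {b}
  n3: {p} / {b,p}
  n4: {p,t} / ∅
  n5: {t} / ∅
  n6: {b,w} / {b,w}
  n7: {t} / {w}
  n8: {p} / {w}
  n9: {b,t} / {b}

Liveness:
  n0 li=∅ lo={b,w}
  n1 li={w} lo={b,w}
  n2 li={b,w} lo={b,p,w}
  n3 li={b,p} lo=∅
  n4 li={b,w} lo={b,w}
  n5 li={w} lo={w}
  n6 li={b,w} lo={b,w}
  n7 li={b,w} lo={b,w}
  n8 li={w} lo=∅
  n9 li={b,w} lo={b,w}

live-out(n1) = ["b", "w"]

Answer: ["b", "w"]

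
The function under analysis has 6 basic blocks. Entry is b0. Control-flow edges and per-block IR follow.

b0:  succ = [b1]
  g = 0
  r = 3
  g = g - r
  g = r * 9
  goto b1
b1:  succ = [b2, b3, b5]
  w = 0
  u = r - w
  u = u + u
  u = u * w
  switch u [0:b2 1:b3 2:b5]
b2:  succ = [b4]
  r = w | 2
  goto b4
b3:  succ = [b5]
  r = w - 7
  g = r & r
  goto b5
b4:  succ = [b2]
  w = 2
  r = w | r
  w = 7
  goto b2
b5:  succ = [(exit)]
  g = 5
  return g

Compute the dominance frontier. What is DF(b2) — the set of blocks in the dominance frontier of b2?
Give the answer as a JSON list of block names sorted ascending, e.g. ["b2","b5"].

Answer: ["b2"]

Analysis:
idom tree: b1←b0 b2←b1 b3←b1 b4←b2 b5←b1
Dom at joins:
  b2: preds {b1,b4}: {b0,b1} ∩ {b0,b1,b2,b4} = {b0,b1}; idom=b1
  b5: preds {b1,b3}: {b0,b1} ∩ {b0,b1,b3} = {b0,b1}; idom=b1

DF walk-up:
  join b2 pred b1: · stop@b1
  join b2 pred b4: b4→b2 stop@b1
  join b5 pred b1: · stop@b1
  join b5 pred b3: b3 stop@b1
  b0: DF=∅
  b1: DF=∅
  b2: DF={b2}
  b3: DF={b5}
  b4: DF={b2}
  b5: DF=∅

DF(b2) = ["b2"]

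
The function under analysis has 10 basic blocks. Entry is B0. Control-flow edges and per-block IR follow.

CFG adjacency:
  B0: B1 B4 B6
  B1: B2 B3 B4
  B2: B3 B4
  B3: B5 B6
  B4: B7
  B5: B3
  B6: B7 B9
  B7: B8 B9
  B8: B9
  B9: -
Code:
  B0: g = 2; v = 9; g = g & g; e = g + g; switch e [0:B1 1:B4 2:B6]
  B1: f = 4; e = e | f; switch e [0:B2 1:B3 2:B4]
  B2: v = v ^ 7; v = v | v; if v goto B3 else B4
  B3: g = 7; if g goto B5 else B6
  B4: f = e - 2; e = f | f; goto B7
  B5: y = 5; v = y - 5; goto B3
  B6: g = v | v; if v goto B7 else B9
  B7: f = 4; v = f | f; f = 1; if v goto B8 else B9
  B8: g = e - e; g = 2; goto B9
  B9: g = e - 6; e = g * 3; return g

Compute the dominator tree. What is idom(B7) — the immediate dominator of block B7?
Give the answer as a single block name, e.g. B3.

idom tree: B1←B0 B2←B1 B3←B1 B4←B0 B5←B3 B6←B0 B7←B0 B8←B7 B9←B0
Join-block Dom:
  B3: preds {B1,B2,B5}: {B0,B1} ∩ {B0,B1,B2} ∩ {B0,B1,B3,B5} = {B0,B1}; idom=B1
  B4: preds {B0,B1,B2}: {B0} ∩ {B0,B1} ∩ {B0,B1,B2} = {B0}; idom=B0
  B6: preds {B0,B3}: {B0} ∩ {B0,B1,B3} = {B0}; idom=B0
  B7: preds {B4,B6}: {B0,B4} ∩ {B0,B6} = {B0}; idom=B0
  B9: preds {B6,B7,B8}: {B0,B6} ∩ {B0,B7} ∩ {B0,B7,B8} = {B0}; idom=B0

idom(B7) = B0

Answer: B0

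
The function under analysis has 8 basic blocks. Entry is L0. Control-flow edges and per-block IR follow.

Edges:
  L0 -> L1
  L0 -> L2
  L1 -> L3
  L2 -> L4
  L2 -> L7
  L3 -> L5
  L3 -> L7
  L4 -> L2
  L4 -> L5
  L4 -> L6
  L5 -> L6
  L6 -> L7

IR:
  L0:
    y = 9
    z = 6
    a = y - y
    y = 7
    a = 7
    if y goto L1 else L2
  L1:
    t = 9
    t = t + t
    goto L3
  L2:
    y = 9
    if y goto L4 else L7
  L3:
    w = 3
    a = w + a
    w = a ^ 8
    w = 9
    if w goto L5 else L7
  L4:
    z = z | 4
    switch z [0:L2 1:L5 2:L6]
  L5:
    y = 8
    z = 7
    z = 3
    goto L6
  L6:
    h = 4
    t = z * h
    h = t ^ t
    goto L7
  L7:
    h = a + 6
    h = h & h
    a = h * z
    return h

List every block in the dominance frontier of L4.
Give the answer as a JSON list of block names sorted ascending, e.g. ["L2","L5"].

idom tree: L1←L0 L2←L0 L3←L1 L4←L2 L5←L0 L6←L0 L7←L0
Dom∩ at merges:
  L2: preds {L0,L4}: {L0} ∩ {L0,L2,L4} = {L0}; idom=L0
  L5: preds {L3,L4}: {L0,L1,L3} ∩ {L0,L2,L4} = {L0}; idom=L0
  L6: preds {L4,L5}: {L0,L2,L4} ∩ {L0,L5} = {L0}; idom=L0
  L7: preds {L2,L3,L6}: {L0,L2} ∩ {L0,L1,L3} ∩ {L0,L6} = {L0}; idom=L0

DF derivation:
  L2←L0: walk · to L0
  L2←L4: walk L4→L2 to L0
  L5←L3: walk L3→L1 to L0
  L5←L4: walk L4→L2 to L0
  L6←L4: walk L4→L2 to L0
  L6←L5: walk L5 to L0
  L7←L2: walk L2 to L0
  L7←L3: walk L3→L1 to L0
  L7←L6: walk L6 to L0
  L0: DF=∅
  L1: DF={L5,L7}
  L2: DF={L2,L5,L6,L7}
  L3: DF={L5,L7}
  L4: DF={L2,L5,L6}
  L5: DF={L6}
  L6: DF={L7}
  L7: DF=∅

DF(L4) = ["L2", "L5", "L6"]

Answer: ["L2", "L5", "L6"]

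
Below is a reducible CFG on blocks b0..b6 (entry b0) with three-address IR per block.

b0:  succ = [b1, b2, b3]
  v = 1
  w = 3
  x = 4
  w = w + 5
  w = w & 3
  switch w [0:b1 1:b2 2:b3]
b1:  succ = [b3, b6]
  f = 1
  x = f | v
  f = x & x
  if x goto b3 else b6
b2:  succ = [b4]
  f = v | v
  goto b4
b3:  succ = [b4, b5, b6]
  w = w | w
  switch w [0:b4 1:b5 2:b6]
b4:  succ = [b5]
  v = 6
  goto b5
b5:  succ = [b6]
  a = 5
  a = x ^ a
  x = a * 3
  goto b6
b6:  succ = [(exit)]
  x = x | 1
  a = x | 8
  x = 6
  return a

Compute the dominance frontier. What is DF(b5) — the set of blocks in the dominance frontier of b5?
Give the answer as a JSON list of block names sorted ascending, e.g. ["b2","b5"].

Answer: ["b6"]

Working:
idom tree: b1←b0 b2←b0 b3←b0 b4←b0 b5←b0 b6←b0
Join-block Dom:
  b3: preds {b0,b1}: {b0} ∩ {b0,b1} = {b0}; idom=b0
  b4: preds {b2,b3}: {b0,b2} ∩ {b0,b3} = {b0}; idom=b0
  b5: preds {b3,b4}: {b0,b3} ∩ {b0,b4} = {b0}; idom=b0
  b6: preds {b1,b3,b5}: {b0,b1} ∩ {b0,b3} ∩ {b0,b5} = {b0}; idom=b0

Frontier:
  b3←b0: walk · to b0
  b3←b1: walk b1 to b0
  b4←b2: walk b2 to b0
  b4←b3: walk b3 to b0
  b5←b3: walk b3 to b0
  b5←b4: walk b4 to b0
  b6←b1: walk b1 to b0
  b6←b3: walk b3 to b0
  b6←b5: walk b5 to b0
  DF(b0)=∅
  DF(b1)={b3,b6}
  DF(b2)={b4}
  DF(b3)={b4,b5,b6}
  DF(b4)={b5}
  DF(b5)={b6}
  DF(b6)=∅

DF(b5) = ["b6"]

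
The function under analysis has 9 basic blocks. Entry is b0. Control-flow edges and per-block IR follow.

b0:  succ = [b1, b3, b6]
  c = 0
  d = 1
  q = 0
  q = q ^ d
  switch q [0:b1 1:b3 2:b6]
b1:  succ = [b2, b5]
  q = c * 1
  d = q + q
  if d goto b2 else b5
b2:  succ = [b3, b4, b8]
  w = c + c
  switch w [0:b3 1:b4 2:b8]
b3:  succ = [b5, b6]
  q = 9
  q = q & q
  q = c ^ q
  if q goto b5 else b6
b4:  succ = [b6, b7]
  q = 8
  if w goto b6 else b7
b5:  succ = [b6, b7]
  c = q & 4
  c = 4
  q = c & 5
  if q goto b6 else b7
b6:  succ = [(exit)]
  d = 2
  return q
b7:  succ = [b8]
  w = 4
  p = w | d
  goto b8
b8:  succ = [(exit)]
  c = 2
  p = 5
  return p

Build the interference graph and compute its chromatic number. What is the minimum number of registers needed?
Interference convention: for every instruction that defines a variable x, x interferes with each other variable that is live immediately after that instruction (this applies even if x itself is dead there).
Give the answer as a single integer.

Per-block:
  b0 def {c,d,q} use ∅
  b1 def {d,q} use {c}
  b2 def {w} use {c}
  b3 def {q} use {c}
  b4 def {q} use {w}
  b5 def {c,q} use {q}
  b6 def {d} use {q}
  b7 def {p,w} use {d}
  b8 def {c,p} use ∅

Backward fixpoint:
  b0: in=∅ out={c,d,q}
  b1: in={c} out={c,d,q}
  b2: in={c,d} out={c,d,w}
  b3: in={c,d} out={d,q}
  b4: in={d,w} out={d,q}
  b5: in={d,q} out={d,q}
  b6: in={q} out=∅
  b7: in={d} out=∅
  b8: in=∅ out=∅

Conflict graph:
  c↔{d,q,w}
  d↔{c,q,w}
  p↔∅
  q↔{c,d,w}
  w↔{c,d,q}

Registers:
  clique {c,d,q,w} ⇒ need ≥ 4
  assign c→R0 d→R1 p→R0 q→R2 w→R3 — no edge inside a register ⇒ χ ≤ 4
  χ = 4

Answer: 4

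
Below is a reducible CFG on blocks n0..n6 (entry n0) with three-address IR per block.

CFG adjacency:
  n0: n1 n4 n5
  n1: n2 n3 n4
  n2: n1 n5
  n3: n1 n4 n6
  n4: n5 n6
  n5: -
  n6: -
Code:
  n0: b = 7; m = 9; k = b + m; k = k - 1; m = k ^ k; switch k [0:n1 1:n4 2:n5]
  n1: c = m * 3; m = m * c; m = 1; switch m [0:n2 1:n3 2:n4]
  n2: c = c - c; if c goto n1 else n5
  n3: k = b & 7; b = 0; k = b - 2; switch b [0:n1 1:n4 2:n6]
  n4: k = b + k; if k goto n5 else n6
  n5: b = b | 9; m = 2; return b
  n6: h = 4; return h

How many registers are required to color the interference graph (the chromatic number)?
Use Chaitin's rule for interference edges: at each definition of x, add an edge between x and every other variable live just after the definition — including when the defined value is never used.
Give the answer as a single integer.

Block summaries:
  n0 def {b,k,m} use ∅
  n1 def {c,m} use {m}
  n2 def {c} use {c}
  n3 def {b,k} use {b}
  n4 def {k} use {b,k}
  n5 def {b,m} use {b}
  n6 def {h} use ∅

Live sets:
  n0: in=∅ out={b,k,m}
  n1: in={b,k,m} out={b,c,k,m}
  n2: in={b,c,k,m} out={b,k,m}
  n3: in={b,m} out={b,k,m}
  n4: in={b,k} out={b}
  n5: in={b} out=∅
  n6: in=∅ out=∅

Conflict graph:
  b — {c,k,m}
  c — {b,k,m}
  h — ∅
  k — {b,c,m}
  m — {b,c,k}

Chromatic number:
  clique {b,c,k,m} ⇒ need ≥ 4
  assign b→r0 c→r1 h→r0 k→r2 m→r3 — no edge inside a register ⇒ χ ≤ 4
  χ = 4

Answer: 4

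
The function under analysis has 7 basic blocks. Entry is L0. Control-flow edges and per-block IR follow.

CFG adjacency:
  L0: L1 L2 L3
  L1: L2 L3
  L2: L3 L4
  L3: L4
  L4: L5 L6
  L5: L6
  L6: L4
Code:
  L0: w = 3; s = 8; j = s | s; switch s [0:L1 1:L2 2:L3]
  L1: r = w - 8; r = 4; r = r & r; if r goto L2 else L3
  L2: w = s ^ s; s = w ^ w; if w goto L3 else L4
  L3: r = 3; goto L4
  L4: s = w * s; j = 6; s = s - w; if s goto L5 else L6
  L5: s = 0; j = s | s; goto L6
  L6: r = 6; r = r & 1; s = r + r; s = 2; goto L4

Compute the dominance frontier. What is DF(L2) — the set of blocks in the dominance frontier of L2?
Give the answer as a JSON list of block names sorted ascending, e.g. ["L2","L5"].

idom tree: L1←L0 L2←L0 L3←L0 L4←L0 L5←L4 L6←L4
Join-block Dom:
  L2: preds {L0,L1}: {L0} ∩ {L0,L1} = {L0}; idom=L0
  L3: preds {L0,L1,L2}: {L0} ∩ {L0,L1} ∩ {L0,L2} = {L0}; idom=L0
  L4: preds {L2,L3,L6}: {L0,L2} ∩ {L0,L3} ∩ {L0,L4,L6} = {L0}; idom=L0
  L6: preds {L4,L5}: {L0,L4} ∩ {L0,L4,L5} = {L0,L4}; idom=L4

Frontier:
  join L2 pred L0: · stop@L0
  join L2 pred L1: L1 stop@L0
  join L3 pred L0: · stop@L0
  join L3 pred L1: L1 stop@L0
  join L3 pred L2: L2 stop@L0
  join L4 pred L2: L2 stop@L0
  join L4 pred L3: L3 stop@L0
  join L4 pred L6: L6→L4 stop@L0
  join L6 pred L4: · stop@L4
  join L6 pred L5: L5 stop@L4
  L0 → ∅
  L1 → {L2,L3}
  L2 → {L3,L4}
  L3 → {L4}
  L4 → {L4}
  L5 → {L6}
  L6 → {L4}

DF(L2) = ["L3", "L4"]

Answer: ["L3", "L4"]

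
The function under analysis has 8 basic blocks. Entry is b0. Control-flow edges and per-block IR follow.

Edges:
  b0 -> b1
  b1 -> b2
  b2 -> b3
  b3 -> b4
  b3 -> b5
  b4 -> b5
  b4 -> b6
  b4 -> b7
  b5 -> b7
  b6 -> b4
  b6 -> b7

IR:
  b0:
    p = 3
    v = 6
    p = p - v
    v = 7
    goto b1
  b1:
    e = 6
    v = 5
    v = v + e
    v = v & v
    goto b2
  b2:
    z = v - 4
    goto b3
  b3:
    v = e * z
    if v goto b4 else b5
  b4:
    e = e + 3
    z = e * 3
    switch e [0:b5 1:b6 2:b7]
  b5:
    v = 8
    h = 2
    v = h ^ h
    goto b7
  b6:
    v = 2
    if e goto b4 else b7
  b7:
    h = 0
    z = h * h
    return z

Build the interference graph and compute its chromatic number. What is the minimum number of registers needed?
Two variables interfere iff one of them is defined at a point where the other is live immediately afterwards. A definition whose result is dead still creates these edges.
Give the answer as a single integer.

Block summaries:
  b0: {p,v} / ∅
  b1: {e,v} / ∅
  b2: {z} / {v}
  b3: {v} / {e,z}
  b4: {e,z} / {e}
  b5: {h,v} / ∅
  b6: {v} / {e}
  b7: {h,z} / ∅

Liveness:
  b0: in=∅ out=∅
  b1: in=∅ out={e,v}
  b2: in={e,v} out={e,z}
  b3: in={e,z} out={e}
  b4: in={e} out={e}
  b5: in=∅ out=∅
  b6: in={e} out={e}
  b7: in=∅ out=∅

Conflict graph:
  e — {v,z}
  h — ∅
  p — {v}
  v — {e,p}
  z — {e}

Colouring:
  clique {e,v} ⇒ need ≥ 2
  assign e→R0 h→R0 p→R0 v→R1 z→R1 — no edge inside a register ⇒ χ ≤ 2
  χ = 2

Answer: 2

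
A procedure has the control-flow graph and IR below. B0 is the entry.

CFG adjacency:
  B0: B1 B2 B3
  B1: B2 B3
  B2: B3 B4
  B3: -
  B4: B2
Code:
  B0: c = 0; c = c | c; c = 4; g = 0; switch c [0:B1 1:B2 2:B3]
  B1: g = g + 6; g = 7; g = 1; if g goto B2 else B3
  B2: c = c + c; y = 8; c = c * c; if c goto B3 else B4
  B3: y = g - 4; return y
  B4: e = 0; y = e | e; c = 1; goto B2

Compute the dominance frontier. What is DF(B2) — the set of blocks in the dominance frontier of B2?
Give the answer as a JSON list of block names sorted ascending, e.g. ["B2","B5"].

idom tree: B1←B0 B2←B0 B3←B0 B4←B2
Dom at joins:
  B2: preds {B0,B1,B4}: {B0} ∩ {B0,B1} ∩ {B0,B2,B4} = {B0}; idom=B0
  B3: preds {B0,B1,B2}: {B0} ∩ {B0,B1} ∩ {B0,B2} = {B0}; idom=B0

Frontier:
  B2←B0: walk · to B0
  B2←B1: walk B1 to B0
  B2←B4: walk B4→B2 to B0
  B3←B0: walk · to B0
  B3←B1: walk B1 to B0
  B3←B2: walk B2 to B0
  B0: DF=∅
  B1: DF={B2,B3}
  B2: DF={B2,B3}
  B3: DF=∅
  B4: DF={B2}

DF(B2) = ["B2", "B3"]

Answer: ["B2", "B3"]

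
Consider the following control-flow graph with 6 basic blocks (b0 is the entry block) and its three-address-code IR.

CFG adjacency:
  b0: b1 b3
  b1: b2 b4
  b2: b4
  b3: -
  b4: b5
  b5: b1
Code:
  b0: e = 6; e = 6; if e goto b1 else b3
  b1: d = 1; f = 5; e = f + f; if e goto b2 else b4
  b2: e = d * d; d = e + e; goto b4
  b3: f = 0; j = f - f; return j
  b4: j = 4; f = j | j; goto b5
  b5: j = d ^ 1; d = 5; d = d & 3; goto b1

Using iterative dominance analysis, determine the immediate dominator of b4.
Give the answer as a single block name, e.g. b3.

idom tree: b1←b0 b2←b1 b3←b0 b4←b1 b5←b4
Dom∩ at merges:
  b1: preds {b0,b5}: {b0} ∩ {b0,b1,b4,b5} = {b0}; idom=b0
  b4: preds {b1,b2}: {b0,b1} ∩ {b0,b1,b2} = {b0,b1}; idom=b1

idom(b4) = b1

Answer: b1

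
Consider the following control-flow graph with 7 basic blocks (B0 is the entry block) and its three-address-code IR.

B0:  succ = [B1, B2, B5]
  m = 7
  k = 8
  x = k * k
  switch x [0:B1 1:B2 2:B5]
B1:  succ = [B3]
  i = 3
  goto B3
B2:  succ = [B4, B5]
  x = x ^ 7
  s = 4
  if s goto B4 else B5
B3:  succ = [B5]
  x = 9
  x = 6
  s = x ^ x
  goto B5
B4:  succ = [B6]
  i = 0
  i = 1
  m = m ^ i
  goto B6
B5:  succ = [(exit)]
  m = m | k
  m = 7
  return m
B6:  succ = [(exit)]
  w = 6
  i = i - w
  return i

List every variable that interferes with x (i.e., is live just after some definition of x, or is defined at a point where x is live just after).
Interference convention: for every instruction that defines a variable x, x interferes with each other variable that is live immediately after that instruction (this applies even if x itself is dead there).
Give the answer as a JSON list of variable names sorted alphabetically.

Block summaries:
  B0: def={k,m,x} ue=∅
  B1: def={i} ue=∅
  B2: def={s,x} ue={x}
  B3: def={s,x} ue=∅
  B4: def={i,m} ue={m}
  B5: def={m} ue={k,m}
  B6: def={i,w} ue={i}

Backward fixpoint:
  live B0: ∅→{k,m,x}
  live B1: {k,m}→{k,m}
  live B2: {k,m,x}→{k,m}
  live B3: {k,m}→{k,m}
  live B4: {m}→{i}
  live B5: {k,m}→∅
  live B6: {i}→∅

Conflict graph:
  i: {k,m,w}
  k: {i,m,s,x}
  m: {i,k,s,x}
  s: {k,m}
  w: {i}
  x: {k,m}

N(x) = ["k", "m"]

Answer: ["k", "m"]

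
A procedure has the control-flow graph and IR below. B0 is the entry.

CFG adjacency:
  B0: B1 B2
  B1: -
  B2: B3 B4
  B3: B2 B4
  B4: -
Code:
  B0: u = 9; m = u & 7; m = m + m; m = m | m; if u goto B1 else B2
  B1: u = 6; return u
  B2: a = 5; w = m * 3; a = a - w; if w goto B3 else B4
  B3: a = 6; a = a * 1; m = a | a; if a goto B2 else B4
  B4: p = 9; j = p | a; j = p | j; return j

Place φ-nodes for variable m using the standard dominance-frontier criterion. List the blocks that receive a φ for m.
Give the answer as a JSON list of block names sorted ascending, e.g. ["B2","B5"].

Answer: ["B2", "B4"]

Derivation:
idom tree: B1←B0 B2←B0 B3←B2 B4←B2
Dom∩ at merges:
  B2: preds {B0,B3}: {B0} ∩ {B0,B2,B3} = {B0}; idom=B0
  B4: preds {B2,B3}: {B0,B2} ∩ {B0,B2,B3} = {B0,B2}; idom=B2

DF walk-up:
  join B2 pred B0: · stop@B0
  join B2 pred B3: B3→B2 stop@B0
  join B4 pred B2: · stop@B2
  join B4 pred B3: B3 stop@B2
  DF(B0)=∅
  DF(B1)=∅
  DF(B2)={B2}
  DF(B3)={B2,B4}
  DF(B4)=∅

φ for m: defs {B0,B3}
  DF⁺ = {B2,B4}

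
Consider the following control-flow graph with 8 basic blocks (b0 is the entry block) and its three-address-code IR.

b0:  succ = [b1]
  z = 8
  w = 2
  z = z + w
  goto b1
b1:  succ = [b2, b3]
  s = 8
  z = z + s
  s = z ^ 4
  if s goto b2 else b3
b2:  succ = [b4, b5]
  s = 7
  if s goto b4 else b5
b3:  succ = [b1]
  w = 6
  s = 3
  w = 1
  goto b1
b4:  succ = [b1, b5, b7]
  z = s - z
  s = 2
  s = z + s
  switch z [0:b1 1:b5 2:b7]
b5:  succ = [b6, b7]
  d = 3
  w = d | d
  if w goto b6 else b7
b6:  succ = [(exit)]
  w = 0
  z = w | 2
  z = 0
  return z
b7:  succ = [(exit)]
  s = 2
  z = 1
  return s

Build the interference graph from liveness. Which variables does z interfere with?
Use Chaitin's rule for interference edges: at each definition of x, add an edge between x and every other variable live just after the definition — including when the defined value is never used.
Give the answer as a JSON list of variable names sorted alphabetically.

Answer: ["s", "w"]

Derivation:
Per-block:
  b0 def {w,z} use ∅
  b1 def {s,z} use {z}
  b2 def {s} use ∅
  b3 def {s,w} use ∅
  b4 def {s,z} use {s,z}
  b5 def {d,w} use ∅
  b6 def {w,z} use ∅
  b7 def {s,z} use ∅

Liveness:
  b0: in=∅ out={z}
  b1: in={z} out={z}
  b2: in={z} out={s,z}
  b3: in={z} out={z}
  b4: in={s,z} out={z}
  b5: in=∅ out=∅
  b6: in=∅ out=∅
  b7: in=∅ out=∅

Interference:
  d↔∅
  s↔{z}
  w↔{z}
  z↔{s,w}

N(z) = ["s", "w"]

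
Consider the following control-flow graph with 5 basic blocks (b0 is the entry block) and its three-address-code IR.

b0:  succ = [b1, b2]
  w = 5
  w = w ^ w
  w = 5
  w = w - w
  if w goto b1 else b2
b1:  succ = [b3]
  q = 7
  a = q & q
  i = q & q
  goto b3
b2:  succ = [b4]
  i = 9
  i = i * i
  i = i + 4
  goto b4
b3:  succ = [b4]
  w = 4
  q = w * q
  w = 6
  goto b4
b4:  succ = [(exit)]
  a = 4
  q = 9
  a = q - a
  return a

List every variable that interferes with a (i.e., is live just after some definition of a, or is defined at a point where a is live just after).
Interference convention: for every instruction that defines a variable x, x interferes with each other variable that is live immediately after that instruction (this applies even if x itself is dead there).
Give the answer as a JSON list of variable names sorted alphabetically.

Block summaries:
  b0: {w} / ∅
  b1: {a,i,q} / ∅
  b2: {i} / ∅
  b3: {q,w} / {q}
  b4: {a,q} / ∅

Live sets:
  b0: in=∅ out=∅
  b1: in=∅ out={q}
  b2: in=∅ out=∅
  b3: in={q} out=∅
  b4: in=∅ out=∅

Interfere edges:
  a↔{q}
  i↔{q}
  q↔{a,i,w}
  w↔{q}

N(a) = ["q"]

Answer: ["q"]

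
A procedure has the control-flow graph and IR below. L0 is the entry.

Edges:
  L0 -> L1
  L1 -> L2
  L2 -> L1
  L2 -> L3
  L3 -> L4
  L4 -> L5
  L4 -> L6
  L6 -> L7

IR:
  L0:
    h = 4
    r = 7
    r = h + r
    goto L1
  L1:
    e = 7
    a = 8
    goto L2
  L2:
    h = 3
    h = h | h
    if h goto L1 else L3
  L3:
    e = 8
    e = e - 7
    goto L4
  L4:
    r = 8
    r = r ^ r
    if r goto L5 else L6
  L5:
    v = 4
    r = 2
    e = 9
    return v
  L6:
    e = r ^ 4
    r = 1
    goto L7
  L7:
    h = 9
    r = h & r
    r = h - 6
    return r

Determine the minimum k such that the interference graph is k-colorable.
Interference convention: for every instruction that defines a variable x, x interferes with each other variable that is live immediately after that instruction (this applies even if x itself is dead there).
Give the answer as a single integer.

Block summaries:
  L0: {h,r} / ∅
  L1: {a,e} / ∅
  L2: {h} / ∅
  L3: {e} / ∅
  L4: {r} / ∅
  L5: {e,r,v} / ∅
  L6: {e,r} / {r}
  L7: {h,r} / {r}

Liveness:
  live L0: ∅→∅
  live L1: ∅→∅
  live L2: ∅→∅
  live L3: ∅→∅
  live L4: ∅→{r}
  live L5: ∅→∅
  live L6: {r}→{r}
  live L7: {r}→∅

Conflict graph:
  a — ∅
  e — {v}
  h — {r}
  r — {h,v}
  v — {e,r}

Chromatic number:
  {e,v} pairwise interfere (2-clique) ⇒ χ ≥ 2
  assign a→R0 e→R0 h→R1 r→R0 v→R1 — no edge inside a register ⇒ χ ≤ 2
  χ = 2

Answer: 2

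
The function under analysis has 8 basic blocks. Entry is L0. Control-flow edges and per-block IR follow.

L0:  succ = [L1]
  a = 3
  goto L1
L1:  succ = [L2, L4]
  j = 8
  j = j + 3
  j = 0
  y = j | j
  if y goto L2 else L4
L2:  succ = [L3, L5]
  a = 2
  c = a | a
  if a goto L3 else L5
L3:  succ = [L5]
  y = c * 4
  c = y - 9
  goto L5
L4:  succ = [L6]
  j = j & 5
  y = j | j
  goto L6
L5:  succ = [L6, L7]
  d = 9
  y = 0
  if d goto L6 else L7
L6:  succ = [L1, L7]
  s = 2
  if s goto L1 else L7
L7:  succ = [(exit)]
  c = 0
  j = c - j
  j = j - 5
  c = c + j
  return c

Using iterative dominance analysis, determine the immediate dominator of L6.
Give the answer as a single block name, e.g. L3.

Answer: L1

Analysis:
idom tree: L1←L0 L2←L1 L3←L2 L4←L1 L5←L2 L6←L1 L7←L1
Dom∩ at merges:
  L1: preds {L0,L6}: {L0} ∩ {L0,L1,L6} = {L0}; idom=L0
  L5: preds {L2,L3}: {L0,L1,L2} ∩ {L0,L1,L2,L3} = {L0,L1,L2}; idom=L2
  L6: preds {L4,L5}: {L0,L1,L4} ∩ {L0,L1,L2,L5} = {L0,L1}; idom=L1
  L7: preds {L5,L6}: {L0,L1,L2,L5} ∩ {L0,L1,L6} = {L0,L1}; idom=L1

idom(L6) = L1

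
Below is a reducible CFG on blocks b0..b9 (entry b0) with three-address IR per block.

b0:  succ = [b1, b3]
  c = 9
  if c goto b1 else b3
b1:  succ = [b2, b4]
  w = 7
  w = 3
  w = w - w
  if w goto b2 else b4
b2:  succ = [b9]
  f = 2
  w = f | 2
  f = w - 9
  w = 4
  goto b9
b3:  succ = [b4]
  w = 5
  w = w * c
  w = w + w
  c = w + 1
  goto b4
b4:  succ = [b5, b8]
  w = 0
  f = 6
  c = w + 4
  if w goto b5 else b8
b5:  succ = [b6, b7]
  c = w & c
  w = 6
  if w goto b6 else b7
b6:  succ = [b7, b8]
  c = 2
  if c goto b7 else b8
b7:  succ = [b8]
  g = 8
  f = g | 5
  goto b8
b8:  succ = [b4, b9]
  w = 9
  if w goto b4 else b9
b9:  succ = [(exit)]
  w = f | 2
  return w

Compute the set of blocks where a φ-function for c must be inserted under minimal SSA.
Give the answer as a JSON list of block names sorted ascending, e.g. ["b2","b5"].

idom tree: b1←b0 b2←b1 b3←b0 b4←b0 b5←b4 b6←b5 b7←b5 b8←b4 b9←b0
Dom at joins:
  b4: preds {b1,b3,b8}: {b0,b1} ∩ {b0,b3} ∩ {b0,b4,b8} = {b0}; idom=b0
  b7: preds {b5,b6}: {b0,b4,b5} ∩ {b0,b4,b5,b6} = {b0,b4,b5}; idom=b5
  b8: preds {b4,b6,b7}: {b0,b4} ∩ {b0,b4,b5,b6} ∩ {b0,b4,b5,b7} = {b0,b4}; idom=b4
  b9: preds {b2,b8}: {b0,b1,b2} ∩ {b0,b4,b8} = {b0}; idom=b0

Frontier:
  join b4 pred b1: b1 stop@b0
  join b4 pred b3: b3 stop@b0
  join b4 pred b8: b8→b4 stop@b0
  join b7 pred b5: · stop@b5
  join b7 pred b6: b6 stop@b5
  join b8 pred b4: · stop@b4
  join b8 pred b6: b6→b5 stop@b4
  join b8 pred b7: b7→b5 stop@b4
  join b9 pred b2: b2→b1 stop@b0
  join b9 pred b8: b8→b4 stop@b0
  b0 → ∅
  b1 → {b4,b9}
  b2 → {b9}
  b3 → {b4}
  b4 → {b4,b9}
  b5 → {b8}
  b6 → {b7,b8}
  b7 → {b8}
  b8 → {b4,b9}
  b9 → ∅

φ for c: defs {b0,b3,b4,b5,b6}
  DF⁺ = {b4,b7,b8,b9}

Answer: ["b4", "b7", "b8", "b9"]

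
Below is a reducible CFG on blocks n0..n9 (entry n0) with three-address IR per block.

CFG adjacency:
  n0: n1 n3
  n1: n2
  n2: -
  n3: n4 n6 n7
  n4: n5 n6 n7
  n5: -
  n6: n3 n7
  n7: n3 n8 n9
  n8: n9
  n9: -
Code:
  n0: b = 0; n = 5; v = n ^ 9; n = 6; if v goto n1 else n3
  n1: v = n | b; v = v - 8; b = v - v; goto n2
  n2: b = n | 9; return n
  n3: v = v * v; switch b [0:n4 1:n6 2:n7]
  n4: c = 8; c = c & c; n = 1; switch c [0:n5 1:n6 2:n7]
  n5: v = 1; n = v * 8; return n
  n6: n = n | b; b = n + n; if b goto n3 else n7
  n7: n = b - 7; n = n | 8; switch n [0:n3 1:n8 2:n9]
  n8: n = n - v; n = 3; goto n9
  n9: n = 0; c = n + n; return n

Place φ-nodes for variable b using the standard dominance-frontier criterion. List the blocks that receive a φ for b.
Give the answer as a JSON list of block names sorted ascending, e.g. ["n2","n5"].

idom tree: n1←n0 n2←n1 n3←n0 n4←n3 n5←n4 n6←n3 n7←n3 n8←n7 n9←n7
Dom at joins:
  n3: preds {n0,n6,n7}: {n0} ∩ {n0,n3,n6} ∩ {n0,n3,n7} = {n0}; idom=n0
  n6: preds {n3,n4}: {n0,n3} ∩ {n0,n3,n4} = {n0,n3}; idom=n3
  n7: preds {n3,n4,n6}: {n0,n3} ∩ {n0,n3,n4} ∩ {n0,n3,n6} = {n0,n3}; idom=n3
  n9: preds {n7,n8}: {n0,n3,n7} ∩ {n0,n3,n7,n8} = {n0,n3,n7}; idom=n7

DF walk-up:
  join n3 pred n0: · stop@n0
  join n3 pred n6: n6→n3 stop@n0
  join n3 pred n7: n7→n3 stop@n0
  join n6 pred n3: · stop@n3
  join n6 pred n4: n4 stop@n3
  join n7 pred n3: · stop@n3
  join n7 pred n4: n4 stop@n3
  join n7 pred n6: n6 stop@n3
  join n9 pred n7: · stop@n7
  join n9 pred n8: n8 stop@n7
  DF(n0)=∅
  DF(n1)=∅
  DF(n2)=∅
  DF(n3)={n3}
  DF(n4)={n6,n7}
  DF(n5)=∅
  DF(n6)={n3,n7}
  DF(n7)={n3}
  DF(n8)={n9}
  DF(n9)=∅

φ for b: defs {n0,n1,n2,n6}
  DF⁺ = {n3,n7}

Answer: ["n3", "n7"]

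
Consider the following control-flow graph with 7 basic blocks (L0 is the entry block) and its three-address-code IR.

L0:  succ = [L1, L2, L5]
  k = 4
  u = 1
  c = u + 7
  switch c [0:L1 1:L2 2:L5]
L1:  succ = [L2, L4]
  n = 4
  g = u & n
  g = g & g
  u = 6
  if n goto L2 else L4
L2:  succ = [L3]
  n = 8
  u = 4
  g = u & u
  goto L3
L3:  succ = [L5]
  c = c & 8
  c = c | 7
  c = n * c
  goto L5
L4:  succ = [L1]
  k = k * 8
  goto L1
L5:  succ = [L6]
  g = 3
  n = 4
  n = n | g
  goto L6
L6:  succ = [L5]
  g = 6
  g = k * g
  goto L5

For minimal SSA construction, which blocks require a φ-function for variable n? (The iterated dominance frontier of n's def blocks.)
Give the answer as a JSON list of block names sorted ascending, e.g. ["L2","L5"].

idom tree: L1←L0 L2←L0 L3←L2 L4←L1 L5←L0 L6←L5
Join-block Dom:
  L1: preds {L0,L4}: {L0} ∩ {L0,L1,L4} = {L0}; idom=L0
  L2: preds {L0,L1}: {L0} ∩ {L0,L1} = {L0}; idom=L0
  L5: preds {L0,L3,L6}: {L0} ∩ {L0,L2,L3} ∩ {L0,L5,L6} = {L0}; idom=L0

DF derivation:
  join L1 pred L0: · stop@L0
  join L1 pred L4: L4→L1 stop@L0
  join L2 pred L0: · stop@L0
  join L2 pred L1: L1 stop@L0
  join L5 pred L0: · stop@L0
  join L5 pred L3: L3→L2 stop@L0
  join L5 pred L6: L6→L5 stop@L0
  L0: DF=∅
  L1: DF={L1,L2}
  L2: DF={L5}
  L3: DF={L5}
  L4: DF={L1}
  L5: DF={L5}
  L6: DF={L5}

φ for n: defs {L1,L2,L5}
  DF⁺ = {L1,L2,L5}

Answer: ["L1", "L2", "L5"]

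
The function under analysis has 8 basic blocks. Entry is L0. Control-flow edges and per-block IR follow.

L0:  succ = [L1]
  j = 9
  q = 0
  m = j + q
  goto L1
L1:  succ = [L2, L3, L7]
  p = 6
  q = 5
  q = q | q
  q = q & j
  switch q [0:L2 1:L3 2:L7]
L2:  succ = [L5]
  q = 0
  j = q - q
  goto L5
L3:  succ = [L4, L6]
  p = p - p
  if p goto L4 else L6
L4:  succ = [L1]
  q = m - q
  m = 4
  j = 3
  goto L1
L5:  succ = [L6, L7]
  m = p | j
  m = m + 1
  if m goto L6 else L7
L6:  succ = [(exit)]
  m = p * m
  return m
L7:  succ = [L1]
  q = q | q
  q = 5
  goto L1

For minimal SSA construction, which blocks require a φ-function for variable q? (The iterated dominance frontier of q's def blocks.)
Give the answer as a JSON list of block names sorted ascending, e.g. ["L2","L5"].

Answer: ["L1", "L6", "L7"]

Working:
idom tree: L1←L0 L2←L1 L3←L1 L4←L3 L5←L2 L6←L1 L7←L1
Dom at joins:
  L1: preds {L0,L4,L7}: {L0} ∩ {L0,L1,L3,L4} ∩ {L0,L1,L7} = {L0}; idom=L0
  L6: preds {L3,L5}: {L0,L1,L3} ∩ {L0,L1,L2,L5} = {L0,L1}; idom=L1
  L7: preds {L1,L5}: {L0,L1} ∩ {L0,L1,L2,L5} = {L0,L1}; idom=L1

Frontier:
  L1←L0: walk · to L0
  L1←L4: walk L4→L3→L1 to L0
  L1←L7: walk L7→L1 to L0
  L6←L3: walk L3 to L1
  L6←L5: walk L5→L2 to L1
  L7←L1: walk · to L1
  L7←L5: walk L5→L2 to L1
  L0: DF=∅
  L1: DF={L1}
  L2: DF={L6,L7}
  L3: DF={L1,L6}
  L4: DF={L1}
  L5: DF={L6,L7}
  L6: DF=∅
  L7: DF={L1}

φ for q: defs {L0,L1,L2,L4,L7}
  DF⁺ = {L1,L6,L7}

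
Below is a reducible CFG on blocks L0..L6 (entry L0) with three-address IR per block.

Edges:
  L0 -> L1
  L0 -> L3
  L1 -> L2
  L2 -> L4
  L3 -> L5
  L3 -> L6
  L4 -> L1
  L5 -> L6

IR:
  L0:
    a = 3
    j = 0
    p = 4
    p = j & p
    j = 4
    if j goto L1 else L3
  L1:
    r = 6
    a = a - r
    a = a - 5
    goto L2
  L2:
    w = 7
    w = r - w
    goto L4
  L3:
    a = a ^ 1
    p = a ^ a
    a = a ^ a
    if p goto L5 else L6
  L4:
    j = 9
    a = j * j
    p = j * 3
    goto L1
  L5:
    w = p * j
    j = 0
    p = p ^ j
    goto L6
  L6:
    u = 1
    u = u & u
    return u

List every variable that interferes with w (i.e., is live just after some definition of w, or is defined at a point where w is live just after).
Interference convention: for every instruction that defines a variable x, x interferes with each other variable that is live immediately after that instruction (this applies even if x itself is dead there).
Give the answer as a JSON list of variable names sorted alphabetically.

Answer: ["p", "r"]

Working:
Per-block:
  L0: def={a,j,p} ue=∅
  L1: def={a,r} ue={a}
  L2: def={w} ue={r}
  L3: def={a,p} ue={a}
  L4: def={a,j,p} ue=∅
  L5: def={j,p,w} ue={j,p}
  L6: def={u} ue=∅

Live sets:
  live L0: ∅→{a,j}
  live L1: {a}→{r}
  live L2: {r}→∅
  live L3: {a,j}→{j,p}
  live L4: ∅→{a}
  live L5: {j,p}→∅
  live L6: ∅→∅

Conflict graph:
  a — {j,p,r}
  j — {a,p}
  p — {a,j,w}
  r — {a,w}
  u — ∅
  w — {p,r}

N(w) = ["p", "r"]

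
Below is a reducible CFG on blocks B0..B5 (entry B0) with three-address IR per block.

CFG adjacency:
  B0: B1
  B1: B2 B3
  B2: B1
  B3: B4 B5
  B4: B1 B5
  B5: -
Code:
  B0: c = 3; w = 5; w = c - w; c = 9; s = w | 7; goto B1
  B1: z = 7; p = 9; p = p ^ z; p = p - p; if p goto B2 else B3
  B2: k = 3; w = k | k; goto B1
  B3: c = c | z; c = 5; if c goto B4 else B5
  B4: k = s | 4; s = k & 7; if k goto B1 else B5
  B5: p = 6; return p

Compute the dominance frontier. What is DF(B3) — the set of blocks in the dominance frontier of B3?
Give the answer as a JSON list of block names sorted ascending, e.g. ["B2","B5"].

Answer: ["B1"]

Working:
idom tree: B1←B0 B2←B1 B3←B1 B4←B3 B5←B3
Dom at joins:
  B1: preds {B0,B2,B4}: {B0} ∩ {B0,B1,B2} ∩ {B0,B1,B3,B4} = {B0}; idom=B0
  B5: preds {B3,B4}: {B0,B1,B3} ∩ {B0,B1,B3,B4} = {B0,B1,B3}; idom=B3

DF walk-up:
  B1←B0: walk · to B0
  B1←B2: walk B2→B1 to B0
  B1←B4: walk B4→B3→B1 to B0
  B5←B3: walk · to B3
  B5←B4: walk B4 to B3
  B0 → ∅
  B1 → {B1}
  B2 → {B1}
  B3 → {B1}
  B4 → {B1,B5}
  B5 → ∅

DF(B3) = ["B1"]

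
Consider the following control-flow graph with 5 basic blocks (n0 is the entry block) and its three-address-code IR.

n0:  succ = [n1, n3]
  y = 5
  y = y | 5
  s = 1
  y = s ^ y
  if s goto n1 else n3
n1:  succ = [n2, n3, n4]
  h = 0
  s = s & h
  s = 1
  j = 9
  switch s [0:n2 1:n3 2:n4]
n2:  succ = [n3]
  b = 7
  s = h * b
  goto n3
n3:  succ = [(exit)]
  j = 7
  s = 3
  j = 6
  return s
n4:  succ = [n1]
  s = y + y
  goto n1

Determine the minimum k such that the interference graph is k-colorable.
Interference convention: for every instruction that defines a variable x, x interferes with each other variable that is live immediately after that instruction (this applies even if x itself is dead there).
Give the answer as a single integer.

def/use:
  n0: def={s,y} ue=∅
  n1: def={h,j,s} ue={s}
  n2: def={b,s} ue={h}
  n3: def={j,s} ue=∅
  n4: def={s} ue={y}

Liveness:
  n0 li=∅ lo={s,y}
  n1 li={s,y} lo={h,y}
  n2 li={h} lo=∅
  n3 li=∅ lo=∅
  n4 li={y} lo={s,y}

Interfere edges:
  b↔{h}
  h↔{b,j,s,y}
  j↔{h,s,y}
  s↔{h,j,y}
  y↔{h,j,s}

Registers:
  {h,j,s,y} pairwise interfere (4-clique) ⇒ χ ≥ 4
  assign b→c1 h→c0 j→c1 s→c2 y→c3 — no edge inside a register ⇒ χ ≤ 4
  χ = 4

Answer: 4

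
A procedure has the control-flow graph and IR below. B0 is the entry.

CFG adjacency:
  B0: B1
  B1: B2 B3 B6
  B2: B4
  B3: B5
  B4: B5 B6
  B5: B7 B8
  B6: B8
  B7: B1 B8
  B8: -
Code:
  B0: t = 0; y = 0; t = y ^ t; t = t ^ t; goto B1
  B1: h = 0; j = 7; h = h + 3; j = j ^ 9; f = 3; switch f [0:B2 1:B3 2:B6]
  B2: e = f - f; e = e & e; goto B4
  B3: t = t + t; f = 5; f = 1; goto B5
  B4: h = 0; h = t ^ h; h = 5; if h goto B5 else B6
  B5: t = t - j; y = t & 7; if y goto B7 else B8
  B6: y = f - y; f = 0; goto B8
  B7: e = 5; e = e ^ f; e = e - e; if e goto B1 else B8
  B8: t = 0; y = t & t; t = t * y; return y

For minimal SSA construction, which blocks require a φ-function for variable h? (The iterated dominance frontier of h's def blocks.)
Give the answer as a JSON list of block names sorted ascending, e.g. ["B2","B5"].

Answer: ["B1", "B5", "B6", "B8"]

Analysis:
idom tree: B1←B0 B2←B1 B3←B1 B4←B2 B5←B1 B6←B1 B7←B5 B8←B1
Dom at joins:
  B1: preds {B0,B7}: {B0} ∩ {B0,B1,B5,B7} = {B0}; idom=B0
  B5: preds {B3,B4}: {B0,B1,B3} ∩ {B0,B1,B2,B4} = {B0,B1}; idom=B1
  B6: preds {B1,B4}: {B0,B1} ∩ {B0,B1,B2,B4} = {B0,B1}; idom=B1
  B8: preds {B5,B6,B7}: {B0,B1,B5} ∩ {B0,B1,B6} ∩ {B0,B1,B5,B7} = {B0,B1}; idom=B1

DF derivation:
  B1←B0: walk · to B0
  B1←B7: walk B7→B5→B1 to B0
  B5←B3: walk B3 to B1
  B5←B4: walk B4→B2 to B1
  B6←B1: walk · to B1
  B6←B4: walk B4→B2 to B1
  B8←B5: walk B5 to B1
  B8←B6: walk B6 to B1
  B8←B7: walk B7→B5 to B1
  DF(B0)=∅
  DF(B1)={B1}
  DF(B2)={B5,B6}
  DF(B3)={B5}
  DF(B4)={B5,B6}
  DF(B5)={B1,B8}
  DF(B6)={B8}
  DF(B7)={B1,B8}
  DF(B8)=∅

φ for h: defs {B1,B4}
  DF⁺ = {B1,B5,B6,B8}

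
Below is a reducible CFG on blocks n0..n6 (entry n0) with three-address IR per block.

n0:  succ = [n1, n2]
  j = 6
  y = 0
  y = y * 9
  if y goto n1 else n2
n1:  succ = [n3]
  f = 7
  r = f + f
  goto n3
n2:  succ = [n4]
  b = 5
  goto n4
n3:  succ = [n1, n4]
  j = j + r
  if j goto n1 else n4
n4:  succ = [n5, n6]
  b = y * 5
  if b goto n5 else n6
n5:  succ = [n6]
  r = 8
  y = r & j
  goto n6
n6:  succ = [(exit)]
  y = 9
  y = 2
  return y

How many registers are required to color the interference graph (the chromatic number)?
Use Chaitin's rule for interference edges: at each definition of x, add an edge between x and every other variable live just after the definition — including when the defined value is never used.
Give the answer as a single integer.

Per-block:
  n0 def {j,y} use ∅
  n1 def {f,r} use ∅
  n2 def {b} use ∅
  n3 def {j} use {j,r}
  n4 def {b} use {y}
  n5 def {r,y} use {j}
  n6 def {y} use ∅

Liveness:
  n0 li=∅ lo={j,y}
  n1 li={j,y} lo={j,r,y}
  n2 li={j,y} lo={j,y}
  n3 li={j,r,y} lo={j,y}
  n4 li={j,y} lo={j}
  n5 li={j} lo=∅
  n6 li=∅ lo=∅

Conflict graph:
  b: {j,y}
  f: {j,y}
  j: {b,f,r,y}
  r: {j,y}
  y: {b,f,j,r}

Colouring:
  {b,j,y} pairwise interfere (3-clique) ⇒ χ ≥ 3
  3-colouring: c0={j}  c1={y}  c2={b,f,r}
  χ = 3

Answer: 3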